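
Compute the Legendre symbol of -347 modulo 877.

(-347/877)
  = (347/877)    [877 ≡ 1 mod 4 ⇒ (-1/877) = +1]
  = (877/347)    [QR: 877 ≡ 1 mod 4, sign kept]
  = (183/347)    [877 ≡ 183 mod 347]
  = -(347/183)    [QR: both ≡ 3 mod 4, sign flips]
  = -(164/183)    [347 ≡ 164 mod 183]
  = -(41/183)    [183 ≡ 7 mod 8 ⇒ (2/183)^2 = +1]
  = -(183/41)    [QR: 41 ≡ 1 mod 4, sign kept]
  = -(19/41)    [183 ≡ 19 mod 41]
  = -(41/19)    [QR: 41 ≡ 1 mod 4, sign kept]
  = -(3/19)    [41 ≡ 3 mod 19]
  = (19/3)    [QR: both ≡ 3 mod 4, sign flips]
  = (1/3)    [19 ≡ 1 mod 3]
  = 1    [(1/3) = 1]

1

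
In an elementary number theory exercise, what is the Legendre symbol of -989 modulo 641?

1

Reduce the numerator: -989 ≡ 293 (mod 641), so (-989|641) = (293|641).
293 ≡ 1 (mod 4), so quadratic reciprocity gives (293|641) = (641|293). Reduce: 641 ≡ 55 (mod 293). Now have (55|293).
293 ≡ 1 (mod 4), so quadratic reciprocity gives (55|293) = (293|55). Reduce: 293 ≡ 18 (mod 55). Now have (18|55).
Factor out 2: 18 = 2·9. Since 55 ≡ 7 (mod 8), (2|55) = +1. Now have (9|55).
9 ≡ 1 (mod 4), so quadratic reciprocity gives (9|55) = (55|9). Reduce: 55 ≡ 1 (mod 9). Now have (1|9).
(1|9) = 1. Collecting the sign factors: 1.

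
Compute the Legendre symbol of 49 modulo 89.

49 ≡ 1 (mod 4), so quadratic reciprocity gives (49/89) = (89/49). Reduce: 89 ≡ 40 (mod 49). Now have (40/49).
Factor out 2: 40 = 2^3·5. Since 49 ≡ 1 (mod 8), (2/49) = +1, and (2/49)^3 = +1. Now have (5/49).
5 ≡ 1 (mod 4), so quadratic reciprocity gives (5/49) = (49/5). Reduce: 49 ≡ 4 (mod 5). Now have (4/5).
Factor out 2: 4 = 2^2. Since 5 ≡ 5 (mod 8), (2/5) = -1, and (2/5)^2 = +1. Now have (1/5).
(1/5) = 1. Collecting the sign factors: 1.

1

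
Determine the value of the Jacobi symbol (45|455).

0

(45|455)
  = (455|45)    [QR: 45 ≡ 1 mod 4, sign kept]
  = (5|45)    [455 ≡ 5 mod 45]
  = (45|5)    [QR: 5 ≡ 1 mod 4, sign kept]
  = (0|5)    [45 ≡ 0 mod 5]
  = 0    [numerator 0, gcd > 1]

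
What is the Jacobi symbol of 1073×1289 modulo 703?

0

By multiplicativity, (1073·1289|703) = (1073|703)·(1289|703).
First factor (1073|703):
Reduce the numerator: 1073 ≡ 370 (mod 703), so (1073|703) = (370|703).
Factor out 2: 370 = 2·185. Since 703 ≡ 7 (mod 8), (2|703) = +1. Now have (185|703).
185 ≡ 1 (mod 4), so quadratic reciprocity gives (185|703) = (703|185). Reduce: 703 ≡ 148 (mod 185). Now have (148|185).
Factor out 2: 148 = 2^2·37. Since 185 ≡ 1 (mod 8), (2|185) = +1, and (2|185)^2 = +1. Now have (37|185).
37 ≡ 1 (mod 4), so quadratic reciprocity gives (37|185) = (185|37). Reduce: 185 ≡ 0 (mod 37). Now have (0|37).
The numerator is now 0 with denominator 37 > 1: the symbol is 0.
Second factor (1289|703):
Reduce the numerator: 1289 ≡ 586 (mod 703), so (1289|703) = (586|703).
Factor out 2: 586 = 2·293. Since 703 ≡ 7 (mod 8), (2|703) = +1. Now have (293|703).
293 ≡ 1 (mod 4), so quadratic reciprocity gives (293|703) = (703|293). Reduce: 703 ≡ 117 (mod 293). Now have (117|293).
117 ≡ 1 (mod 4), so quadratic reciprocity gives (117|293) = (293|117). Reduce: 293 ≡ 59 (mod 117). Now have (59|117).
117 ≡ 1 (mod 4), so quadratic reciprocity gives (59|117) = (117|59). Reduce: 117 ≡ 58 (mod 59). Now have (58|59).
Factor out 2: 58 = 2·29. Since 59 ≡ 3 (mod 8), (2|59) = -1. Now have -(29|59).
29 ≡ 1 (mod 4), so quadratic reciprocity gives (29|59) = (59|29). Reduce: 59 ≡ 1 (mod 29). Now have -(1|29).
(1|29) = 1. Collecting the sign factors: -1.
Product: (0)·(-1) = 0.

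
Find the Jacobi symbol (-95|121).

1

(-95|121)
  = (95|121)    [121 ≡ 1 mod 4 ⇒ (-1|121) = +1]
  = (121|95)    [QR: 121 ≡ 1 mod 4, sign kept]
  = (26|95)    [121 ≡ 26 mod 95]
  = (13|95)    [95 ≡ 7 mod 8 ⇒ (2|95) = +1]
  = (95|13)    [QR: 13 ≡ 1 mod 4, sign kept]
  = (4|13)    [95 ≡ 4 mod 13]
  = (1|13)    [13 ≡ 5 mod 8 ⇒ (2|13)^2 = +1]
  = 1    [(1|13) = 1]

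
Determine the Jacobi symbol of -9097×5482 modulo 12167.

-1

By multiplicativity, (-9097·5482/12167) = (-9097/12167)·(5482/12167).
First factor (-9097/12167):
(-9097/12167)
  = -(9097/12167)    [12167 ≡ 3 mod 4 ⇒ (-1/12167) = -1]
  = -(12167/9097)    [QR: 9097 ≡ 1 mod 4, sign kept]
  = -(3070/9097)    [12167 ≡ 3070 mod 9097]
  = -(1535/9097)    [9097 ≡ 1 mod 8 ⇒ (2/9097) = +1]
  = -(9097/1535)    [QR: 9097 ≡ 1 mod 4, sign kept]
  = -(1422/1535)    [9097 ≡ 1422 mod 1535]
  = -(711/1535)    [1535 ≡ 7 mod 8 ⇒ (2/1535) = +1]
  = (1535/711)    [QR: both ≡ 3 mod 4, sign flips]
  = (113/711)    [1535 ≡ 113 mod 711]
  = (711/113)    [QR: 113 ≡ 1 mod 4, sign kept]
  = (33/113)    [711 ≡ 33 mod 113]
  = (113/33)    [QR: 33 ≡ 1 mod 4, sign kept]
  = (14/33)    [113 ≡ 14 mod 33]
  = (7/33)    [33 ≡ 1 mod 8 ⇒ (2/33) = +1]
  = (33/7)    [QR: 33 ≡ 1 mod 4, sign kept]
  = (5/7)    [33 ≡ 5 mod 7]
  = (7/5)    [QR: 5 ≡ 1 mod 4, sign kept]
  = (2/5)    [7 ≡ 2 mod 5]
  = -(1/5)    [5 ≡ 5 mod 8 ⇒ (2/5) = -1]
  = -1    [(1/5) = 1]
Second factor (5482/12167):
(5482/12167)
  = (2741/12167)    [12167 ≡ 7 mod 8 ⇒ (2/12167) = +1]
  = (12167/2741)    [QR: 2741 ≡ 1 mod 4, sign kept]
  = (1203/2741)    [12167 ≡ 1203 mod 2741]
  = (2741/1203)    [QR: 2741 ≡ 1 mod 4, sign kept]
  = (335/1203)    [2741 ≡ 335 mod 1203]
  = -(1203/335)    [QR: both ≡ 3 mod 4, sign flips]
  = -(198/335)    [1203 ≡ 198 mod 335]
  = -(99/335)    [335 ≡ 7 mod 8 ⇒ (2/335) = +1]
  = (335/99)    [QR: both ≡ 3 mod 4, sign flips]
  = (38/99)    [335 ≡ 38 mod 99]
  = -(19/99)    [99 ≡ 3 mod 8 ⇒ (2/99) = -1]
  = (99/19)    [QR: both ≡ 3 mod 4, sign flips]
  = (4/19)    [99 ≡ 4 mod 19]
  = (1/19)    [19 ≡ 3 mod 8 ⇒ (2/19)^2 = +1]
  = 1    [(1/19) = 1]
Product: (-1)·(1) = -1.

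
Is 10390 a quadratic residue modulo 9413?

Reduce the numerator: 10390 ≡ 977 (mod 9413), so (10390/9413) = (977/9413).
977 ≡ 1 (mod 4), so quadratic reciprocity gives (977/9413) = (9413/977). Reduce: 9413 ≡ 620 (mod 977). Now have (620/977).
Factor out 2: 620 = 2^2·155. Since 977 ≡ 1 (mod 8), (2/977) = +1, and (2/977)^2 = +1. Now have (155/977).
977 ≡ 1 (mod 4), so quadratic reciprocity gives (155/977) = (977/155). Reduce: 977 ≡ 47 (mod 155). Now have (47/155).
Both 47 ≡ 3 and 155 ≡ 3 (mod 4), so reciprocity gives (47/155) = -(155/47). Reduce: 155 ≡ 14 (mod 47). Now have -(14/47).
Factor out 2: 14 = 2·7. Since 47 ≡ 7 (mod 8), (2/47) = +1. Now have -(7/47).
Both 7 ≡ 3 and 47 ≡ 3 (mod 4), so reciprocity gives (7/47) = -(47/7). Reduce: 47 ≡ 5 (mod 7). Now have (5/7).
5 ≡ 1 (mod 4), so quadratic reciprocity gives (5/7) = (7/5). Reduce: 7 ≡ 2 (mod 5). Now have (2/5).
Factor out 2: 2 = 2. Since 5 ≡ 5 (mod 8), (2/5) = -1. Now have -(1/5).
(1/5) = 1. Collecting the sign factors: -1.
The Legendre symbol is -1, so x^2 ≡ 10390 (mod 9413) has no solution.

no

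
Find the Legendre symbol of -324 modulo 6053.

Reduce the numerator: -324 ≡ 5729 (mod 6053), so (-324|6053) = (5729|6053).
5729 ≡ 1 (mod 4), so quadratic reciprocity gives (5729|6053) = (6053|5729). Reduce: 6053 ≡ 324 (mod 5729). Now have (324|5729).
Factor out 2: 324 = 2^2·81. Since 5729 ≡ 1 (mod 8), (2|5729) = +1, and (2|5729)^2 = +1. Now have (81|5729).
81 ≡ 1 (mod 4), so quadratic reciprocity gives (81|5729) = (5729|81). Reduce: 5729 ≡ 59 (mod 81). Now have (59|81).
81 ≡ 1 (mod 4), so quadratic reciprocity gives (59|81) = (81|59). Reduce: 81 ≡ 22 (mod 59). Now have (22|59).
Factor out 2: 22 = 2·11. Since 59 ≡ 3 (mod 8), (2|59) = -1. Now have -(11|59).
Both 11 ≡ 3 and 59 ≡ 3 (mod 4), so reciprocity gives (11|59) = -(59|11). Reduce: 59 ≡ 4 (mod 11). Now have (4|11).
Factor out 2: 4 = 2^2. Since 11 ≡ 3 (mod 8), (2|11) = -1, and (2|11)^2 = +1. Now have (1|11).
(1|11) = 1. Collecting the sign factors: 1.

1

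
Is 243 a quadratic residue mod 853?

(243/853)
  = (853/243)    [QR: 853 ≡ 1 mod 4, sign kept]
  = (124/243)    [853 ≡ 124 mod 243]
  = (31/243)    [243 ≡ 3 mod 8 ⇒ (2/243)^2 = +1]
  = -(243/31)    [QR: both ≡ 3 mod 4, sign flips]
  = -(26/31)    [243 ≡ 26 mod 31]
  = -(13/31)    [31 ≡ 7 mod 8 ⇒ (2/31) = +1]
  = -(31/13)    [QR: 13 ≡ 1 mod 4, sign kept]
  = -(5/13)    [31 ≡ 5 mod 13]
  = -(13/5)    [QR: 5 ≡ 1 mod 4, sign kept]
  = -(3/5)    [13 ≡ 3 mod 5]
  = -(5/3)    [QR: 5 ≡ 1 mod 4, sign kept]
  = -(2/3)    [5 ≡ 2 mod 3]
  = (1/3)    [3 ≡ 3 mod 8 ⇒ (2/3) = -1]
  = 1    [(1/3) = 1]
The Legendre symbol is 1, so x^2 ≡ 243 (mod 853) has solution.

yes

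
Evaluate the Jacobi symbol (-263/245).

Reduce the numerator: -263 ≡ 227 (mod 245), so (-263/245) = (227/245).
245 ≡ 1 (mod 4), so quadratic reciprocity gives (227/245) = (245/227). Reduce: 245 ≡ 18 (mod 227). Now have (18/227).
Factor out 2: 18 = 2·9. Since 227 ≡ 3 (mod 8), (2/227) = -1. Now have -(9/227).
9 ≡ 1 (mod 4), so quadratic reciprocity gives (9/227) = (227/9). Reduce: 227 ≡ 2 (mod 9). Now have -(2/9).
Factor out 2: 2 = 2. Since 9 ≡ 1 (mod 8), (2/9) = +1. Now have -(1/9).
(1/9) = 1. Collecting the sign factors: -1.

-1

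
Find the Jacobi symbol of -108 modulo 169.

1

(-108/169)
  = (108/169)    [169 ≡ 1 mod 4 ⇒ (-1/169) = +1]
  = (27/169)    [169 ≡ 1 mod 8 ⇒ (2/169)^2 = +1]
  = (169/27)    [QR: 169 ≡ 1 mod 4, sign kept]
  = (7/27)    [169 ≡ 7 mod 27]
  = -(27/7)    [QR: both ≡ 3 mod 4, sign flips]
  = -(6/7)    [27 ≡ 6 mod 7]
  = -(3/7)    [7 ≡ 7 mod 8 ⇒ (2/7) = +1]
  = (7/3)    [QR: both ≡ 3 mod 4, sign flips]
  = (1/3)    [7 ≡ 1 mod 3]
  = 1    [(1/3) = 1]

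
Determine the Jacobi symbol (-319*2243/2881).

By multiplicativity, (-319·2243/2881) = (-319/2881)·(2243/2881).
First factor (-319/2881):
(-319/2881)
  = (2562/2881)    [-319 ≡ 2562 mod 2881]
  = (1281/2881)    [2881 ≡ 1 mod 8 ⇒ (2/2881) = +1]
  = (2881/1281)    [QR: 1281 ≡ 1 mod 4, sign kept]
  = (319/1281)    [2881 ≡ 319 mod 1281]
  = (1281/319)    [QR: 1281 ≡ 1 mod 4, sign kept]
  = (5/319)    [1281 ≡ 5 mod 319]
  = (319/5)    [QR: 5 ≡ 1 mod 4, sign kept]
  = (4/5)    [319 ≡ 4 mod 5]
  = (1/5)    [5 ≡ 5 mod 8 ⇒ (2/5)^2 = +1]
  = 1    [(1/5) = 1]
Second factor (2243/2881):
(2243/2881)
  = (2881/2243)    [QR: 2881 ≡ 1 mod 4, sign kept]
  = (638/2243)    [2881 ≡ 638 mod 2243]
  = -(319/2243)    [2243 ≡ 3 mod 8 ⇒ (2/2243) = -1]
  = (2243/319)    [QR: both ≡ 3 mod 4, sign flips]
  = (10/319)    [2243 ≡ 10 mod 319]
  = (5/319)    [319 ≡ 7 mod 8 ⇒ (2/319) = +1]
  = (319/5)    [QR: 5 ≡ 1 mod 4, sign kept]
  = (4/5)    [319 ≡ 4 mod 5]
  = (1/5)    [5 ≡ 5 mod 8 ⇒ (2/5)^2 = +1]
  = 1    [(1/5) = 1]
Product: (1)·(1) = 1.

1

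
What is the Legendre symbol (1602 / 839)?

-1

Reduce the numerator: 1602 ≡ 763 (mod 839), so (1602 / 839) = (763 / 839).
Both 763 ≡ 3 and 839 ≡ 3 (mod 4), so reciprocity gives (763 / 839) = -(839 / 763). Reduce: 839 ≡ 76 (mod 763). Now have -(76 / 763).
Factor out 2: 76 = 2^2·19. Since 763 ≡ 3 (mod 8), (2 / 763) = -1, and (2 / 763)^2 = +1. Now have -(19 / 763).
Both 19 ≡ 3 and 763 ≡ 3 (mod 4), so reciprocity gives (19 / 763) = -(763 / 19). Reduce: 763 ≡ 3 (mod 19). Now have (3 / 19).
Both 3 ≡ 3 and 19 ≡ 3 (mod 4), so reciprocity gives (3 / 19) = -(19 / 3). Reduce: 19 ≡ 1 (mod 3). Now have -(1 / 3).
(1 / 3) = 1. Collecting the sign factors: -1.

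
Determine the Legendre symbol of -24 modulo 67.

Reduce the numerator: -24 ≡ 43 (mod 67), so (-24/67) = (43/67).
Both 43 ≡ 3 and 67 ≡ 3 (mod 4), so reciprocity gives (43/67) = -(67/43). Reduce: 67 ≡ 24 (mod 43). Now have -(24/43).
Factor out 2: 24 = 2^3·3. Since 43 ≡ 3 (mod 8), (2/43) = -1, and (2/43)^3 = -1. Now have (3/43).
Both 3 ≡ 3 and 43 ≡ 3 (mod 4), so reciprocity gives (3/43) = -(43/3). Reduce: 43 ≡ 1 (mod 3). Now have -(1/3).
(1/3) = 1. Collecting the sign factors: -1.

-1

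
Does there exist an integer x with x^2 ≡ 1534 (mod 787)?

no

(1534/787)
  = (747/787)    [1534 ≡ 747 mod 787]
  = -(787/747)    [QR: both ≡ 3 mod 4, sign flips]
  = -(40/747)    [787 ≡ 40 mod 747]
  = (5/747)    [747 ≡ 3 mod 8 ⇒ (2/747)^3 = -1]
  = (747/5)    [QR: 5 ≡ 1 mod 4, sign kept]
  = (2/5)    [747 ≡ 2 mod 5]
  = -(1/5)    [5 ≡ 5 mod 8 ⇒ (2/5) = -1]
  = -1    [(1/5) = 1]
(1534/787) = -1, and 787 is prime, so 1534 is not a quadratic residue mod 787.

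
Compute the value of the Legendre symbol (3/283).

(3/283)
  = -(283/3)    [QR: both ≡ 3 mod 4, sign flips]
  = -(1/3)    [283 ≡ 1 mod 3]
  = -1    [(1/3) = 1]

-1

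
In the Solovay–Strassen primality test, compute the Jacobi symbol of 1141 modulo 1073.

1

(1141 / 1073)
  = (68 / 1073)    [1141 ≡ 68 mod 1073]
  = (17 / 1073)    [1073 ≡ 1 mod 8 ⇒ (2 / 1073)^2 = +1]
  = (1073 / 17)    [QR: 17 ≡ 1 mod 4, sign kept]
  = (2 / 17)    [1073 ≡ 2 mod 17]
  = (1 / 17)    [17 ≡ 1 mod 8 ⇒ (2 / 17) = +1]
  = 1    [(1 / 17) = 1]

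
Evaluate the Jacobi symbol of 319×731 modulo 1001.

By multiplicativity, (319·731/1001) = (319/1001)·(731/1001).
First factor (319/1001):
1001 ≡ 1 (mod 4), so quadratic reciprocity gives (319/1001) = (1001/319). Reduce: 1001 ≡ 44 (mod 319). Now have (44/319).
Factor out 2: 44 = 2^2·11. Since 319 ≡ 7 (mod 8), (2/319) = +1, and (2/319)^2 = +1. Now have (11/319).
Both 11 ≡ 3 and 319 ≡ 3 (mod 4), so reciprocity gives (11/319) = -(319/11). Reduce: 319 ≡ 0 (mod 11). Now have -(0/11).
The numerator is now 0 with denominator 11 > 1: the symbol is 0.
Second factor (731/1001):
1001 ≡ 1 (mod 4), so quadratic reciprocity gives (731/1001) = (1001/731). Reduce: 1001 ≡ 270 (mod 731). Now have (270/731).
Factor out 2: 270 = 2·135. Since 731 ≡ 3 (mod 8), (2/731) = -1. Now have -(135/731).
Both 135 ≡ 3 and 731 ≡ 3 (mod 4), so reciprocity gives (135/731) = -(731/135). Reduce: 731 ≡ 56 (mod 135). Now have (56/135).
Factor out 2: 56 = 2^3·7. Since 135 ≡ 7 (mod 8), (2/135) = +1, and (2/135)^3 = +1. Now have (7/135).
Both 7 ≡ 3 and 135 ≡ 3 (mod 4), so reciprocity gives (7/135) = -(135/7). Reduce: 135 ≡ 2 (mod 7). Now have -(2/7).
Factor out 2: 2 = 2. Since 7 ≡ 7 (mod 8), (2/7) = +1. Now have -(1/7).
(1/7) = 1. Collecting the sign factors: -1.
Product: (0)·(-1) = 0.

0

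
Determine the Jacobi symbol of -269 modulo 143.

Reduce the numerator: -269 ≡ 17 (mod 143), so (-269/143) = (17/143).
17 ≡ 1 (mod 4), so quadratic reciprocity gives (17/143) = (143/17). Reduce: 143 ≡ 7 (mod 17). Now have (7/17).
17 ≡ 1 (mod 4), so quadratic reciprocity gives (7/17) = (17/7). Reduce: 17 ≡ 3 (mod 7). Now have (3/7).
Both 3 ≡ 3 and 7 ≡ 3 (mod 4), so reciprocity gives (3/7) = -(7/3). Reduce: 7 ≡ 1 (mod 3). Now have -(1/3).
(1/3) = 1. Collecting the sign factors: -1.

-1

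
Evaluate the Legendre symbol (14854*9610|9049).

By multiplicativity, (14854·9610|9049) = (14854|9049)·(9610|9049).
First factor (14854|9049):
(14854|9049)
  = (5805|9049)    [14854 ≡ 5805 mod 9049]
  = (9049|5805)    [QR: 5805 ≡ 1 mod 4, sign kept]
  = (3244|5805)    [9049 ≡ 3244 mod 5805]
  = (811|5805)    [5805 ≡ 5 mod 8 ⇒ (2|5805)^2 = +1]
  = (5805|811)    [QR: 5805 ≡ 1 mod 4, sign kept]
  = (128|811)    [5805 ≡ 128 mod 811]
  = -(1|811)    [811 ≡ 3 mod 8 ⇒ (2|811)^7 = -1]
  = -1    [(1|811) = 1]
Second factor (9610|9049):
(9610|9049)
  = (561|9049)    [9610 ≡ 561 mod 9049]
  = (9049|561)    [QR: 561 ≡ 1 mod 4, sign kept]
  = (73|561)    [9049 ≡ 73 mod 561]
  = (561|73)    [QR: 73 ≡ 1 mod 4, sign kept]
  = (50|73)    [561 ≡ 50 mod 73]
  = (25|73)    [73 ≡ 1 mod 8 ⇒ (2|73) = +1]
  = (73|25)    [QR: 25 ≡ 1 mod 4, sign kept]
  = (23|25)    [73 ≡ 23 mod 25]
  = (25|23)    [QR: 25 ≡ 1 mod 4, sign kept]
  = (2|23)    [25 ≡ 2 mod 23]
  = (1|23)    [23 ≡ 7 mod 8 ⇒ (2|23) = +1]
  = 1    [(1|23) = 1]
Product: (-1)·(1) = -1.

-1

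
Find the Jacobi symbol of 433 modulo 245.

(433|245)
  = (188|245)    [433 ≡ 188 mod 245]
  = (47|245)    [245 ≡ 5 mod 8 ⇒ (2|245)^2 = +1]
  = (245|47)    [QR: 245 ≡ 1 mod 4, sign kept]
  = (10|47)    [245 ≡ 10 mod 47]
  = (5|47)    [47 ≡ 7 mod 8 ⇒ (2|47) = +1]
  = (47|5)    [QR: 5 ≡ 1 mod 4, sign kept]
  = (2|5)    [47 ≡ 2 mod 5]
  = -(1|5)    [5 ≡ 5 mod 8 ⇒ (2|5) = -1]
  = -1    [(1|5) = 1]

-1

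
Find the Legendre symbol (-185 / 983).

Reduce the numerator: -185 ≡ 798 (mod 983), so (-185 / 983) = (798 / 983).
Factor out 2: 798 = 2·399. Since 983 ≡ 7 (mod 8), (2 / 983) = +1. Now have (399 / 983).
Both 399 ≡ 3 and 983 ≡ 3 (mod 4), so reciprocity gives (399 / 983) = -(983 / 399). Reduce: 983 ≡ 185 (mod 399). Now have -(185 / 399).
185 ≡ 1 (mod 4), so quadratic reciprocity gives (185 / 399) = (399 / 185). Reduce: 399 ≡ 29 (mod 185). Now have -(29 / 185).
29 ≡ 1 (mod 4), so quadratic reciprocity gives (29 / 185) = (185 / 29). Reduce: 185 ≡ 11 (mod 29). Now have -(11 / 29).
29 ≡ 1 (mod 4), so quadratic reciprocity gives (11 / 29) = (29 / 11). Reduce: 29 ≡ 7 (mod 11). Now have -(7 / 11).
Both 7 ≡ 3 and 11 ≡ 3 (mod 4), so reciprocity gives (7 / 11) = -(11 / 7). Reduce: 11 ≡ 4 (mod 7). Now have (4 / 7).
Factor out 2: 4 = 2^2. Since 7 ≡ 7 (mod 8), (2 / 7) = +1, and (2 / 7)^2 = +1. Now have (1 / 7).
(1 / 7) = 1. Collecting the sign factors: 1.

1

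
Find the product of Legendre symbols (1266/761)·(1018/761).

By multiplicativity, (1266·1018/761) = (1266/761)·(1018/761).
First factor (1266/761):
Reduce the numerator: 1266 ≡ 505 (mod 761), so (1266/761) = (505/761).
505 ≡ 1 (mod 4), so quadratic reciprocity gives (505/761) = (761/505). Reduce: 761 ≡ 256 (mod 505). Now have (256/505).
Factor out 2: 256 = 2^8. Since 505 ≡ 1 (mod 8), (2/505) = +1, and (2/505)^8 = +1. Now have (1/505).
(1/505) = 1. Collecting the sign factors: 1.
Second factor (1018/761):
Reduce the numerator: 1018 ≡ 257 (mod 761), so (1018/761) = (257/761).
257 ≡ 1 (mod 4), so quadratic reciprocity gives (257/761) = (761/257). Reduce: 761 ≡ 247 (mod 257). Now have (247/257).
257 ≡ 1 (mod 4), so quadratic reciprocity gives (247/257) = (257/247). Reduce: 257 ≡ 10 (mod 247). Now have (10/247).
Factor out 2: 10 = 2·5. Since 247 ≡ 7 (mod 8), (2/247) = +1. Now have (5/247).
5 ≡ 1 (mod 4), so quadratic reciprocity gives (5/247) = (247/5). Reduce: 247 ≡ 2 (mod 5). Now have (2/5).
Factor out 2: 2 = 2. Since 5 ≡ 5 (mod 8), (2/5) = -1. Now have -(1/5).
(1/5) = 1. Collecting the sign factors: -1.
Product: (1)·(-1) = -1.

-1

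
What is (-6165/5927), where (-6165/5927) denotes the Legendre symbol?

1

(-6165/5927)
  = (5689/5927)    [-6165 ≡ 5689 mod 5927]
  = (5927/5689)    [QR: 5689 ≡ 1 mod 4, sign kept]
  = (238/5689)    [5927 ≡ 238 mod 5689]
  = (119/5689)    [5689 ≡ 1 mod 8 ⇒ (2/5689) = +1]
  = (5689/119)    [QR: 5689 ≡ 1 mod 4, sign kept]
  = (96/119)    [5689 ≡ 96 mod 119]
  = (3/119)    [119 ≡ 7 mod 8 ⇒ (2/119)^5 = +1]
  = -(119/3)    [QR: both ≡ 3 mod 4, sign flips]
  = -(2/3)    [119 ≡ 2 mod 3]
  = (1/3)    [3 ≡ 3 mod 8 ⇒ (2/3) = -1]
  = 1    [(1/3) = 1]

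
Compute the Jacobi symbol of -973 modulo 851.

1

Reduce the numerator: -973 ≡ 729 (mod 851), so (-973 / 851) = (729 / 851).
729 ≡ 1 (mod 4), so quadratic reciprocity gives (729 / 851) = (851 / 729). Reduce: 851 ≡ 122 (mod 729). Now have (122 / 729).
Factor out 2: 122 = 2·61. Since 729 ≡ 1 (mod 8), (2 / 729) = +1. Now have (61 / 729).
61 ≡ 1 (mod 4), so quadratic reciprocity gives (61 / 729) = (729 / 61). Reduce: 729 ≡ 58 (mod 61). Now have (58 / 61).
Factor out 2: 58 = 2·29. Since 61 ≡ 5 (mod 8), (2 / 61) = -1. Now have -(29 / 61).
29 ≡ 1 (mod 4), so quadratic reciprocity gives (29 / 61) = (61 / 29). Reduce: 61 ≡ 3 (mod 29). Now have -(3 / 29).
29 ≡ 1 (mod 4), so quadratic reciprocity gives (3 / 29) = (29 / 3). Reduce: 29 ≡ 2 (mod 3). Now have -(2 / 3).
Factor out 2: 2 = 2. Since 3 ≡ 3 (mod 8), (2 / 3) = -1. Now have (1 / 3).
(1 / 3) = 1. Collecting the sign factors: 1.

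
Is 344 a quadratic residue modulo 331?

Reduce the numerator: 344 ≡ 13 (mod 331), so (344/331) = (13/331).
13 ≡ 1 (mod 4), so quadratic reciprocity gives (13/331) = (331/13). Reduce: 331 ≡ 6 (mod 13). Now have (6/13).
Factor out 2: 6 = 2·3. Since 13 ≡ 5 (mod 8), (2/13) = -1. Now have -(3/13).
13 ≡ 1 (mod 4), so quadratic reciprocity gives (3/13) = (13/3). Reduce: 13 ≡ 1 (mod 3). Now have -(1/3).
(1/3) = 1. Collecting the sign factors: -1.
(344/331) = -1, and 331 is prime, so 344 is not a quadratic residue mod 331.

no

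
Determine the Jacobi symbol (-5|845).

0

(-5|845)
  = (5|845)    [845 ≡ 1 mod 4 ⇒ (-1|845) = +1]
  = (845|5)    [QR: 5 ≡ 1 mod 4, sign kept]
  = (0|5)    [845 ≡ 0 mod 5]
  = 0    [numerator 0, gcd > 1]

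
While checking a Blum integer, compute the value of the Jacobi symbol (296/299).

(296/299)
  = -(37/299)    [299 ≡ 3 mod 8 ⇒ (2/299)^3 = -1]
  = -(299/37)    [QR: 37 ≡ 1 mod 4, sign kept]
  = -(3/37)    [299 ≡ 3 mod 37]
  = -(37/3)    [QR: 37 ≡ 1 mod 4, sign kept]
  = -(1/3)    [37 ≡ 1 mod 3]
  = -1    [(1/3) = 1]

-1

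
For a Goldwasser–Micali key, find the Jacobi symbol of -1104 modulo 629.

-1

(-1104|629)
  = (1104|629)    [629 ≡ 1 mod 4 ⇒ (-1|629) = +1]
  = (475|629)    [1104 ≡ 475 mod 629]
  = (629|475)    [QR: 629 ≡ 1 mod 4, sign kept]
  = (154|475)    [629 ≡ 154 mod 475]
  = -(77|475)    [475 ≡ 3 mod 8 ⇒ (2|475) = -1]
  = -(475|77)    [QR: 77 ≡ 1 mod 4, sign kept]
  = -(13|77)    [475 ≡ 13 mod 77]
  = -(77|13)    [QR: 13 ≡ 1 mod 4, sign kept]
  = -(12|13)    [77 ≡ 12 mod 13]
  = -(3|13)    [13 ≡ 5 mod 8 ⇒ (2|13)^2 = +1]
  = -(13|3)    [QR: 13 ≡ 1 mod 4, sign kept]
  = -(1|3)    [13 ≡ 1 mod 3]
  = -1    [(1|3) = 1]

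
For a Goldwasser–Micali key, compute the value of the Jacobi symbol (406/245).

0

(406/245)
  = (161/245)    [406 ≡ 161 mod 245]
  = (245/161)    [QR: 161 ≡ 1 mod 4, sign kept]
  = (84/161)    [245 ≡ 84 mod 161]
  = (21/161)    [161 ≡ 1 mod 8 ⇒ (2/161)^2 = +1]
  = (161/21)    [QR: 21 ≡ 1 mod 4, sign kept]
  = (14/21)    [161 ≡ 14 mod 21]
  = -(7/21)    [21 ≡ 5 mod 8 ⇒ (2/21) = -1]
  = -(21/7)    [QR: 21 ≡ 1 mod 4, sign kept]
  = -(0/7)    [21 ≡ 0 mod 7]
  = 0    [numerator 0, gcd > 1]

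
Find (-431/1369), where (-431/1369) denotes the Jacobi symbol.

1

Reduce the numerator: -431 ≡ 938 (mod 1369), so (-431/1369) = (938/1369).
Factor out 2: 938 = 2·469. Since 1369 ≡ 1 (mod 8), (2/1369) = +1. Now have (469/1369).
469 ≡ 1 (mod 4), so quadratic reciprocity gives (469/1369) = (1369/469). Reduce: 1369 ≡ 431 (mod 469). Now have (431/469).
469 ≡ 1 (mod 4), so quadratic reciprocity gives (431/469) = (469/431). Reduce: 469 ≡ 38 (mod 431). Now have (38/431).
Factor out 2: 38 = 2·19. Since 431 ≡ 7 (mod 8), (2/431) = +1. Now have (19/431).
Both 19 ≡ 3 and 431 ≡ 3 (mod 4), so reciprocity gives (19/431) = -(431/19). Reduce: 431 ≡ 13 (mod 19). Now have -(13/19).
13 ≡ 1 (mod 4), so quadratic reciprocity gives (13/19) = (19/13). Reduce: 19 ≡ 6 (mod 13). Now have -(6/13).
Factor out 2: 6 = 2·3. Since 13 ≡ 5 (mod 8), (2/13) = -1. Now have (3/13).
13 ≡ 1 (mod 4), so quadratic reciprocity gives (3/13) = (13/3). Reduce: 13 ≡ 1 (mod 3). Now have (1/3).
(1/3) = 1. Collecting the sign factors: 1.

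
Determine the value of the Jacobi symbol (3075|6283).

-1

Both 3075 ≡ 3 and 6283 ≡ 3 (mod 4), so reciprocity gives (3075|6283) = -(6283|3075). Reduce: 6283 ≡ 133 (mod 3075). Now have -(133|3075).
133 ≡ 1 (mod 4), so quadratic reciprocity gives (133|3075) = (3075|133). Reduce: 3075 ≡ 16 (mod 133). Now have -(16|133).
Factor out 2: 16 = 2^4. Since 133 ≡ 5 (mod 8), (2|133) = -1, and (2|133)^4 = +1. Now have -(1|133).
(1|133) = 1. Collecting the sign factors: -1.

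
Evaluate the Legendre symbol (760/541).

-1

Reduce the numerator: 760 ≡ 219 (mod 541), so (760/541) = (219/541).
541 ≡ 1 (mod 4), so quadratic reciprocity gives (219/541) = (541/219). Reduce: 541 ≡ 103 (mod 219). Now have (103/219).
Both 103 ≡ 3 and 219 ≡ 3 (mod 4), so reciprocity gives (103/219) = -(219/103). Reduce: 219 ≡ 13 (mod 103). Now have -(13/103).
13 ≡ 1 (mod 4), so quadratic reciprocity gives (13/103) = (103/13). Reduce: 103 ≡ 12 (mod 13). Now have -(12/13).
Factor out 2: 12 = 2^2·3. Since 13 ≡ 5 (mod 8), (2/13) = -1, and (2/13)^2 = +1. Now have -(3/13).
13 ≡ 1 (mod 4), so quadratic reciprocity gives (3/13) = (13/3). Reduce: 13 ≡ 1 (mod 3). Now have -(1/3).
(1/3) = 1. Collecting the sign factors: -1.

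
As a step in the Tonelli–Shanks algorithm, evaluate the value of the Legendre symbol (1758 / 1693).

-1

(1758 / 1693)
  = (65 / 1693)    [1758 ≡ 65 mod 1693]
  = (1693 / 65)    [QR: 65 ≡ 1 mod 4, sign kept]
  = (3 / 65)    [1693 ≡ 3 mod 65]
  = (65 / 3)    [QR: 65 ≡ 1 mod 4, sign kept]
  = (2 / 3)    [65 ≡ 2 mod 3]
  = -(1 / 3)    [3 ≡ 3 mod 8 ⇒ (2 / 3) = -1]
  = -1    [(1 / 3) = 1]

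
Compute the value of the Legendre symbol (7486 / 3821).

-1

Reduce the numerator: 7486 ≡ 3665 (mod 3821), so (7486 / 3821) = (3665 / 3821).
3665 ≡ 1 (mod 4), so quadratic reciprocity gives (3665 / 3821) = (3821 / 3665). Reduce: 3821 ≡ 156 (mod 3665). Now have (156 / 3665).
Factor out 2: 156 = 2^2·39. Since 3665 ≡ 1 (mod 8), (2 / 3665) = +1, and (2 / 3665)^2 = +1. Now have (39 / 3665).
3665 ≡ 1 (mod 4), so quadratic reciprocity gives (39 / 3665) = (3665 / 39). Reduce: 3665 ≡ 38 (mod 39). Now have (38 / 39).
Factor out 2: 38 = 2·19. Since 39 ≡ 7 (mod 8), (2 / 39) = +1. Now have (19 / 39).
Both 19 ≡ 3 and 39 ≡ 3 (mod 4), so reciprocity gives (19 / 39) = -(39 / 19). Reduce: 39 ≡ 1 (mod 19). Now have -(1 / 19).
(1 / 19) = 1. Collecting the sign factors: -1.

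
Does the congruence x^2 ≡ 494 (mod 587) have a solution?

no

Factor out 2: 494 = 2·247. Since 587 ≡ 3 (mod 8), (2/587) = -1. Now have -(247/587).
Both 247 ≡ 3 and 587 ≡ 3 (mod 4), so reciprocity gives (247/587) = -(587/247). Reduce: 587 ≡ 93 (mod 247). Now have (93/247).
93 ≡ 1 (mod 4), so quadratic reciprocity gives (93/247) = (247/93). Reduce: 247 ≡ 61 (mod 93). Now have (61/93).
61 ≡ 1 (mod 4), so quadratic reciprocity gives (61/93) = (93/61). Reduce: 93 ≡ 32 (mod 61). Now have (32/61).
Factor out 2: 32 = 2^5. Since 61 ≡ 5 (mod 8), (2/61) = -1, and (2/61)^5 = -1. Now have -(1/61).
(1/61) = 1. Collecting the sign factors: -1.
(494/587) = -1, and 587 is prime, so 494 is not a quadratic residue mod 587.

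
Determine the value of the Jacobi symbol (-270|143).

1

Reduce the numerator: -270 ≡ 16 (mod 143), so (-270|143) = (16|143).
Factor out 2: 16 = 2^4. Since 143 ≡ 7 (mod 8), (2|143) = +1, and (2|143)^4 = +1. Now have (1|143).
(1|143) = 1. Collecting the sign factors: 1.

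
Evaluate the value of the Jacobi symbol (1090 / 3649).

-1

Factor out 2: 1090 = 2·545. Since 3649 ≡ 1 (mod 8), (2 / 3649) = +1. Now have (545 / 3649).
545 ≡ 1 (mod 4), so quadratic reciprocity gives (545 / 3649) = (3649 / 545). Reduce: 3649 ≡ 379 (mod 545). Now have (379 / 545).
545 ≡ 1 (mod 4), so quadratic reciprocity gives (379 / 545) = (545 / 379). Reduce: 545 ≡ 166 (mod 379). Now have (166 / 379).
Factor out 2: 166 = 2·83. Since 379 ≡ 3 (mod 8), (2 / 379) = -1. Now have -(83 / 379).
Both 83 ≡ 3 and 379 ≡ 3 (mod 4), so reciprocity gives (83 / 379) = -(379 / 83). Reduce: 379 ≡ 47 (mod 83). Now have (47 / 83).
Both 47 ≡ 3 and 83 ≡ 3 (mod 4), so reciprocity gives (47 / 83) = -(83 / 47). Reduce: 83 ≡ 36 (mod 47). Now have -(36 / 47).
Factor out 2: 36 = 2^2·9. Since 47 ≡ 7 (mod 8), (2 / 47) = +1, and (2 / 47)^2 = +1. Now have -(9 / 47).
9 ≡ 1 (mod 4), so quadratic reciprocity gives (9 / 47) = (47 / 9). Reduce: 47 ≡ 2 (mod 9). Now have -(2 / 9).
Factor out 2: 2 = 2. Since 9 ≡ 1 (mod 8), (2 / 9) = +1. Now have -(1 / 9).
(1 / 9) = 1. Collecting the sign factors: -1.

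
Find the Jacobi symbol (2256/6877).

-1

(2256/6877)
  = (141/6877)    [6877 ≡ 5 mod 8 ⇒ (2/6877)^4 = +1]
  = (6877/141)    [QR: 141 ≡ 1 mod 4, sign kept]
  = (109/141)    [6877 ≡ 109 mod 141]
  = (141/109)    [QR: 109 ≡ 1 mod 4, sign kept]
  = (32/109)    [141 ≡ 32 mod 109]
  = -(1/109)    [109 ≡ 5 mod 8 ⇒ (2/109)^5 = -1]
  = -1    [(1/109) = 1]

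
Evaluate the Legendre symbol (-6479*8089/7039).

-1

By multiplicativity, (-6479·8089/7039) = (-6479/7039)·(8089/7039).
First factor (-6479/7039):
Pull out -1: (-6479/7039) = (-1/7039)·(6479/7039). Since 7039 ≡ 3 (mod 4), (-1/7039) = -1. Now have -(6479/7039).
Both 6479 ≡ 3 and 7039 ≡ 3 (mod 4), so reciprocity gives (6479/7039) = -(7039/6479). Reduce: 7039 ≡ 560 (mod 6479). Now have (560/6479).
Factor out 2: 560 = 2^4·35. Since 6479 ≡ 7 (mod 8), (2/6479) = +1, and (2/6479)^4 = +1. Now have (35/6479).
Both 35 ≡ 3 and 6479 ≡ 3 (mod 4), so reciprocity gives (35/6479) = -(6479/35). Reduce: 6479 ≡ 4 (mod 35). Now have -(4/35).
Factor out 2: 4 = 2^2. Since 35 ≡ 3 (mod 8), (2/35) = -1, and (2/35)^2 = +1. Now have -(1/35).
(1/35) = 1. Collecting the sign factors: -1.
Second factor (8089/7039):
Reduce the numerator: 8089 ≡ 1050 (mod 7039), so (8089/7039) = (1050/7039).
Factor out 2: 1050 = 2·525. Since 7039 ≡ 7 (mod 8), (2/7039) = +1. Now have (525/7039).
525 ≡ 1 (mod 4), so quadratic reciprocity gives (525/7039) = (7039/525). Reduce: 7039 ≡ 214 (mod 525). Now have (214/525).
Factor out 2: 214 = 2·107. Since 525 ≡ 5 (mod 8), (2/525) = -1. Now have -(107/525).
525 ≡ 1 (mod 4), so quadratic reciprocity gives (107/525) = (525/107). Reduce: 525 ≡ 97 (mod 107). Now have -(97/107).
97 ≡ 1 (mod 4), so quadratic reciprocity gives (97/107) = (107/97). Reduce: 107 ≡ 10 (mod 97). Now have -(10/97).
Factor out 2: 10 = 2·5. Since 97 ≡ 1 (mod 8), (2/97) = +1. Now have -(5/97).
5 ≡ 1 (mod 4), so quadratic reciprocity gives (5/97) = (97/5). Reduce: 97 ≡ 2 (mod 5). Now have -(2/5).
Factor out 2: 2 = 2. Since 5 ≡ 5 (mod 8), (2/5) = -1. Now have (1/5).
(1/5) = 1. Collecting the sign factors: 1.
Product: (-1)·(1) = -1.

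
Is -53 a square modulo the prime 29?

(-53/29)
  = (5/29)    [-53 ≡ 5 mod 29]
  = (29/5)    [QR: 5 ≡ 1 mod 4, sign kept]
  = (4/5)    [29 ≡ 4 mod 5]
  = (1/5)    [5 ≡ 5 mod 8 ⇒ (2/5)^2 = +1]
  = 1    [(1/5) = 1]
The Legendre symbol is 1, so x^2 ≡ -53 (mod 29) has solution.

yes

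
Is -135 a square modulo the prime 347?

yes

(-135|347)
  = -(135|347)    [347 ≡ 3 mod 4 ⇒ (-1|347) = -1]
  = (347|135)    [QR: both ≡ 3 mod 4, sign flips]
  = (77|135)    [347 ≡ 77 mod 135]
  = (135|77)    [QR: 77 ≡ 1 mod 4, sign kept]
  = (58|77)    [135 ≡ 58 mod 77]
  = -(29|77)    [77 ≡ 5 mod 8 ⇒ (2|77) = -1]
  = -(77|29)    [QR: 29 ≡ 1 mod 4, sign kept]
  = -(19|29)    [77 ≡ 19 mod 29]
  = -(29|19)    [QR: 29 ≡ 1 mod 4, sign kept]
  = -(10|19)    [29 ≡ 10 mod 19]
  = (5|19)    [19 ≡ 3 mod 8 ⇒ (2|19) = -1]
  = (19|5)    [QR: 5 ≡ 1 mod 4, sign kept]
  = (4|5)    [19 ≡ 4 mod 5]
  = (1|5)    [5 ≡ 5 mod 8 ⇒ (2|5)^2 = +1]
  = 1    [(1|5) = 1]
(-135|347) = 1, and 347 is prime, so -135 is a quadratic residue mod 347.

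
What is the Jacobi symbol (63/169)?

1

(63/169)
  = (169/63)    [QR: 169 ≡ 1 mod 4, sign kept]
  = (43/63)    [169 ≡ 43 mod 63]
  = -(63/43)    [QR: both ≡ 3 mod 4, sign flips]
  = -(20/43)    [63 ≡ 20 mod 43]
  = -(5/43)    [43 ≡ 3 mod 8 ⇒ (2/43)^2 = +1]
  = -(43/5)    [QR: 5 ≡ 1 mod 4, sign kept]
  = -(3/5)    [43 ≡ 3 mod 5]
  = -(5/3)    [QR: 5 ≡ 1 mod 4, sign kept]
  = -(2/3)    [5 ≡ 2 mod 3]
  = (1/3)    [3 ≡ 3 mod 8 ⇒ (2/3) = -1]
  = 1    [(1/3) = 1]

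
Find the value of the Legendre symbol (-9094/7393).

1

Pull out -1: (-9094/7393) = (-1/7393)·(9094/7393). Since 7393 ≡ 1 (mod 4), (-1/7393) = +1. Now have (9094/7393).
Reduce the numerator: 9094 ≡ 1701 (mod 7393), so (9094/7393) = (1701/7393).
1701 ≡ 1 (mod 4), so quadratic reciprocity gives (1701/7393) = (7393/1701). Reduce: 7393 ≡ 589 (mod 1701). Now have (589/1701).
589 ≡ 1 (mod 4), so quadratic reciprocity gives (589/1701) = (1701/589). Reduce: 1701 ≡ 523 (mod 589). Now have (523/589).
589 ≡ 1 (mod 4), so quadratic reciprocity gives (523/589) = (589/523). Reduce: 589 ≡ 66 (mod 523). Now have (66/523).
Factor out 2: 66 = 2·33. Since 523 ≡ 3 (mod 8), (2/523) = -1. Now have -(33/523).
33 ≡ 1 (mod 4), so quadratic reciprocity gives (33/523) = (523/33). Reduce: 523 ≡ 28 (mod 33). Now have -(28/33).
Factor out 2: 28 = 2^2·7. Since 33 ≡ 1 (mod 8), (2/33) = +1, and (2/33)^2 = +1. Now have -(7/33).
33 ≡ 1 (mod 4), so quadratic reciprocity gives (7/33) = (33/7). Reduce: 33 ≡ 5 (mod 7). Now have -(5/7).
5 ≡ 1 (mod 4), so quadratic reciprocity gives (5/7) = (7/5). Reduce: 7 ≡ 2 (mod 5). Now have -(2/5).
Factor out 2: 2 = 2. Since 5 ≡ 5 (mod 8), (2/5) = -1. Now have (1/5).
(1/5) = 1. Collecting the sign factors: 1.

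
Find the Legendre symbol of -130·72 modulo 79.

By multiplicativity, (-130·72/79) = (-130/79)·(72/79).
First factor (-130/79):
(-130/79)
  = (28/79)    [-130 ≡ 28 mod 79]
  = (7/79)    [79 ≡ 7 mod 8 ⇒ (2/79)^2 = +1]
  = -(79/7)    [QR: both ≡ 3 mod 4, sign flips]
  = -(2/7)    [79 ≡ 2 mod 7]
  = -(1/7)    [7 ≡ 7 mod 8 ⇒ (2/7) = +1]
  = -1    [(1/7) = 1]
Second factor (72/79):
(72/79)
  = (9/79)    [79 ≡ 7 mod 8 ⇒ (2/79)^3 = +1]
  = (79/9)    [QR: 9 ≡ 1 mod 4, sign kept]
  = (7/9)    [79 ≡ 7 mod 9]
  = (9/7)    [QR: 9 ≡ 1 mod 4, sign kept]
  = (2/7)    [9 ≡ 2 mod 7]
  = (1/7)    [7 ≡ 7 mod 8 ⇒ (2/7) = +1]
  = 1    [(1/7) = 1]
Product: (-1)·(1) = -1.

-1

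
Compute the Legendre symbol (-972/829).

(-972/829)
  = (972/829)    [829 ≡ 1 mod 4 ⇒ (-1/829) = +1]
  = (143/829)    [972 ≡ 143 mod 829]
  = (829/143)    [QR: 829 ≡ 1 mod 4, sign kept]
  = (114/143)    [829 ≡ 114 mod 143]
  = (57/143)    [143 ≡ 7 mod 8 ⇒ (2/143) = +1]
  = (143/57)    [QR: 57 ≡ 1 mod 4, sign kept]
  = (29/57)    [143 ≡ 29 mod 57]
  = (57/29)    [QR: 29 ≡ 1 mod 4, sign kept]
  = (28/29)    [57 ≡ 28 mod 29]
  = (7/29)    [29 ≡ 5 mod 8 ⇒ (2/29)^2 = +1]
  = (29/7)    [QR: 29 ≡ 1 mod 4, sign kept]
  = (1/7)    [29 ≡ 1 mod 7]
  = 1    [(1/7) = 1]

1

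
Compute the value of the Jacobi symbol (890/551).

1

Reduce the numerator: 890 ≡ 339 (mod 551), so (890/551) = (339/551).
Both 339 ≡ 3 and 551 ≡ 3 (mod 4), so reciprocity gives (339/551) = -(551/339). Reduce: 551 ≡ 212 (mod 339). Now have -(212/339).
Factor out 2: 212 = 2^2·53. Since 339 ≡ 3 (mod 8), (2/339) = -1, and (2/339)^2 = +1. Now have -(53/339).
53 ≡ 1 (mod 4), so quadratic reciprocity gives (53/339) = (339/53). Reduce: 339 ≡ 21 (mod 53). Now have -(21/53).
21 ≡ 1 (mod 4), so quadratic reciprocity gives (21/53) = (53/21). Reduce: 53 ≡ 11 (mod 21). Now have -(11/21).
21 ≡ 1 (mod 4), so quadratic reciprocity gives (11/21) = (21/11). Reduce: 21 ≡ 10 (mod 11). Now have -(10/11).
Factor out 2: 10 = 2·5. Since 11 ≡ 3 (mod 8), (2/11) = -1. Now have (5/11).
5 ≡ 1 (mod 4), so quadratic reciprocity gives (5/11) = (11/5). Reduce: 11 ≡ 1 (mod 5). Now have (1/5).
(1/5) = 1. Collecting the sign factors: 1.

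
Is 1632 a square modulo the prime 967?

no

Reduce the numerator: 1632 ≡ 665 (mod 967), so (1632/967) = (665/967).
665 ≡ 1 (mod 4), so quadratic reciprocity gives (665/967) = (967/665). Reduce: 967 ≡ 302 (mod 665). Now have (302/665).
Factor out 2: 302 = 2·151. Since 665 ≡ 1 (mod 8), (2/665) = +1. Now have (151/665).
665 ≡ 1 (mod 4), so quadratic reciprocity gives (151/665) = (665/151). Reduce: 665 ≡ 61 (mod 151). Now have (61/151).
61 ≡ 1 (mod 4), so quadratic reciprocity gives (61/151) = (151/61). Reduce: 151 ≡ 29 (mod 61). Now have (29/61).
29 ≡ 1 (mod 4), so quadratic reciprocity gives (29/61) = (61/29). Reduce: 61 ≡ 3 (mod 29). Now have (3/29).
29 ≡ 1 (mod 4), so quadratic reciprocity gives (3/29) = (29/3). Reduce: 29 ≡ 2 (mod 3). Now have (2/3).
Factor out 2: 2 = 2. Since 3 ≡ 3 (mod 8), (2/3) = -1. Now have -(1/3).
(1/3) = 1. Collecting the sign factors: -1.
The Legendre symbol is -1, so x^2 ≡ 1632 (mod 967) has no solution.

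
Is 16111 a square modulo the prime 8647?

(16111|8647)
  = (7464|8647)    [16111 ≡ 7464 mod 8647]
  = (933|8647)    [8647 ≡ 7 mod 8 ⇒ (2|8647)^3 = +1]
  = (8647|933)    [QR: 933 ≡ 1 mod 4, sign kept]
  = (250|933)    [8647 ≡ 250 mod 933]
  = -(125|933)    [933 ≡ 5 mod 8 ⇒ (2|933) = -1]
  = -(933|125)    [QR: 125 ≡ 1 mod 4, sign kept]
  = -(58|125)    [933 ≡ 58 mod 125]
  = (29|125)    [125 ≡ 5 mod 8 ⇒ (2|125) = -1]
  = (125|29)    [QR: 29 ≡ 1 mod 4, sign kept]
  = (9|29)    [125 ≡ 9 mod 29]
  = (29|9)    [QR: 9 ≡ 1 mod 4, sign kept]
  = (2|9)    [29 ≡ 2 mod 9]
  = (1|9)    [9 ≡ 1 mod 8 ⇒ (2|9) = +1]
  = 1    [(1|9) = 1]
The Legendre symbol is 1, so x^2 ≡ 16111 (mod 8647) has solution.

yes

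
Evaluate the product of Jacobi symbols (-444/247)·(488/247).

By multiplicativity, (-444·488/247) = (-444/247)·(488/247).
First factor (-444/247):
Pull out -1: (-444/247) = (-1/247)·(444/247). Since 247 ≡ 3 (mod 4), (-1/247) = -1. Now have -(444/247).
Reduce the numerator: 444 ≡ 197 (mod 247), so (444/247) = (197/247).
197 ≡ 1 (mod 4), so quadratic reciprocity gives (197/247) = (247/197). Reduce: 247 ≡ 50 (mod 197). Now have -(50/197).
Factor out 2: 50 = 2·25. Since 197 ≡ 5 (mod 8), (2/197) = -1. Now have (25/197).
25 ≡ 1 (mod 4), so quadratic reciprocity gives (25/197) = (197/25). Reduce: 197 ≡ 22 (mod 25). Now have (22/25).
Factor out 2: 22 = 2·11. Since 25 ≡ 1 (mod 8), (2/25) = +1. Now have (11/25).
25 ≡ 1 (mod 4), so quadratic reciprocity gives (11/25) = (25/11). Reduce: 25 ≡ 3 (mod 11). Now have (3/11).
Both 3 ≡ 3 and 11 ≡ 3 (mod 4), so reciprocity gives (3/11) = -(11/3). Reduce: 11 ≡ 2 (mod 3). Now have -(2/3).
Factor out 2: 2 = 2. Since 3 ≡ 3 (mod 8), (2/3) = -1. Now have (1/3).
(1/3) = 1. Collecting the sign factors: 1.
Second factor (488/247):
Reduce the numerator: 488 ≡ 241 (mod 247), so (488/247) = (241/247).
241 ≡ 1 (mod 4), so quadratic reciprocity gives (241/247) = (247/241). Reduce: 247 ≡ 6 (mod 241). Now have (6/241).
Factor out 2: 6 = 2·3. Since 241 ≡ 1 (mod 8), (2/241) = +1. Now have (3/241).
241 ≡ 1 (mod 4), so quadratic reciprocity gives (3/241) = (241/3). Reduce: 241 ≡ 1 (mod 3). Now have (1/3).
(1/3) = 1. Collecting the sign factors: 1.
Product: (1)·(1) = 1.

1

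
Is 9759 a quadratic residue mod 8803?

Reduce the numerator: 9759 ≡ 956 (mod 8803), so (9759/8803) = (956/8803).
Factor out 2: 956 = 2^2·239. Since 8803 ≡ 3 (mod 8), (2/8803) = -1, and (2/8803)^2 = +1. Now have (239/8803).
Both 239 ≡ 3 and 8803 ≡ 3 (mod 4), so reciprocity gives (239/8803) = -(8803/239). Reduce: 8803 ≡ 199 (mod 239). Now have -(199/239).
Both 199 ≡ 3 and 239 ≡ 3 (mod 4), so reciprocity gives (199/239) = -(239/199). Reduce: 239 ≡ 40 (mod 199). Now have (40/199).
Factor out 2: 40 = 2^3·5. Since 199 ≡ 7 (mod 8), (2/199) = +1, and (2/199)^3 = +1. Now have (5/199).
5 ≡ 1 (mod 4), so quadratic reciprocity gives (5/199) = (199/5). Reduce: 199 ≡ 4 (mod 5). Now have (4/5).
Factor out 2: 4 = 2^2. Since 5 ≡ 5 (mod 8), (2/5) = -1, and (2/5)^2 = +1. Now have (1/5).
(1/5) = 1. Collecting the sign factors: 1.
The Legendre symbol is 1, so x^2 ≡ 9759 (mod 8803) has solution.

yes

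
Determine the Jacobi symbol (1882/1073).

1

Reduce the numerator: 1882 ≡ 809 (mod 1073), so (1882/1073) = (809/1073).
809 ≡ 1 (mod 4), so quadratic reciprocity gives (809/1073) = (1073/809). Reduce: 1073 ≡ 264 (mod 809). Now have (264/809).
Factor out 2: 264 = 2^3·33. Since 809 ≡ 1 (mod 8), (2/809) = +1, and (2/809)^3 = +1. Now have (33/809).
33 ≡ 1 (mod 4), so quadratic reciprocity gives (33/809) = (809/33). Reduce: 809 ≡ 17 (mod 33). Now have (17/33).
17 ≡ 1 (mod 4), so quadratic reciprocity gives (17/33) = (33/17). Reduce: 33 ≡ 16 (mod 17). Now have (16/17).
Factor out 2: 16 = 2^4. Since 17 ≡ 1 (mod 8), (2/17) = +1, and (2/17)^4 = +1. Now have (1/17).
(1/17) = 1. Collecting the sign factors: 1.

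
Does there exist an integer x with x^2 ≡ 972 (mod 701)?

no

Reduce the numerator: 972 ≡ 271 (mod 701), so (972/701) = (271/701).
701 ≡ 1 (mod 4), so quadratic reciprocity gives (271/701) = (701/271). Reduce: 701 ≡ 159 (mod 271). Now have (159/271).
Both 159 ≡ 3 and 271 ≡ 3 (mod 4), so reciprocity gives (159/271) = -(271/159). Reduce: 271 ≡ 112 (mod 159). Now have -(112/159).
Factor out 2: 112 = 2^4·7. Since 159 ≡ 7 (mod 8), (2/159) = +1, and (2/159)^4 = +1. Now have -(7/159).
Both 7 ≡ 3 and 159 ≡ 3 (mod 4), so reciprocity gives (7/159) = -(159/7). Reduce: 159 ≡ 5 (mod 7). Now have (5/7).
5 ≡ 1 (mod 4), so quadratic reciprocity gives (5/7) = (7/5). Reduce: 7 ≡ 2 (mod 5). Now have (2/5).
Factor out 2: 2 = 2. Since 5 ≡ 5 (mod 8), (2/5) = -1. Now have -(1/5).
(1/5) = 1. Collecting the sign factors: -1.
(972/701) = -1, and 701 is prime, so 972 is not a quadratic residue mod 701.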